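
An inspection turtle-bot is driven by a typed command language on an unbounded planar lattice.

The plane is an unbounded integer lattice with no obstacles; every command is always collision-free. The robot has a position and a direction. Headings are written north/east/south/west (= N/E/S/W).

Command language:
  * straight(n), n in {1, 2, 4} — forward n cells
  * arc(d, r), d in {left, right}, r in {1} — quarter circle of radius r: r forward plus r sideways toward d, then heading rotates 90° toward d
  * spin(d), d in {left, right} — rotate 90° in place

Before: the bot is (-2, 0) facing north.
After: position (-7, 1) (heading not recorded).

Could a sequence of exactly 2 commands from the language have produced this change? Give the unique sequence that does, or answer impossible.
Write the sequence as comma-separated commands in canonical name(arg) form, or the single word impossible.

arc(left, 1), straight(4)

key: running straight(4) before arc(left, 1) would end elsewhere — order is forced
initial: (-2, 0) facing north
[1] after arc(left, 1): (-3, 1) facing west
[2] after straight(4): (-7, 1) facing west
no rival 2-sequence matches.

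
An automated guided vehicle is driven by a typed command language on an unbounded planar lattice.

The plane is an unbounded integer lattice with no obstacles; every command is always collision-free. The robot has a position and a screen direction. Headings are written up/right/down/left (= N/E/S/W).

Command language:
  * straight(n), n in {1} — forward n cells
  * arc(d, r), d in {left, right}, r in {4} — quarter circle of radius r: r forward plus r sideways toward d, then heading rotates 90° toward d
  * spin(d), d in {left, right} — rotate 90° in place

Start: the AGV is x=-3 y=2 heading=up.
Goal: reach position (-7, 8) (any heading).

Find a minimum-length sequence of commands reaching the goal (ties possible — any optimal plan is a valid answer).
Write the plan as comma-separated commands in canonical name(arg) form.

begin: x=-3 y=2 heading=up
1. straight(1) → x=-3 y=3 heading=up
2. straight(1) → x=-3 y=4 heading=up
3. arc(left, 4) → x=-7 y=8 heading=left
minimal: 3 command(s), checked below 3.

straight(1), straight(1), arc(left, 4)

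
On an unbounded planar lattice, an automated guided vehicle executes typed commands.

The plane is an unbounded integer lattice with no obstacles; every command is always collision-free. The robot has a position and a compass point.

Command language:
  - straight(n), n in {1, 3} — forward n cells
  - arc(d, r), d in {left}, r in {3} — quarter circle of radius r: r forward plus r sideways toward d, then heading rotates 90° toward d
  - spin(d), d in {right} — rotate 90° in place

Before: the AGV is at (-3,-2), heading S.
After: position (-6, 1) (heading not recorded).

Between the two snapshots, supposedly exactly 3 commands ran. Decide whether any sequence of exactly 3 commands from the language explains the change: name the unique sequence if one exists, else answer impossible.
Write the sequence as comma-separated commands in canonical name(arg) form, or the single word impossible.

spin(right), spin(right), arc(left, 3)

key: running arc(left, 3) before spin(right) would end elsewhere — order is forced
from: at (-3,-2), heading S
1. spin(right) → at (-3,-2), heading W
2. spin(right) → at (-3,-2), heading N
3. arc(left, 3) → at (-6,1), heading W
no rival 3-sequence matches.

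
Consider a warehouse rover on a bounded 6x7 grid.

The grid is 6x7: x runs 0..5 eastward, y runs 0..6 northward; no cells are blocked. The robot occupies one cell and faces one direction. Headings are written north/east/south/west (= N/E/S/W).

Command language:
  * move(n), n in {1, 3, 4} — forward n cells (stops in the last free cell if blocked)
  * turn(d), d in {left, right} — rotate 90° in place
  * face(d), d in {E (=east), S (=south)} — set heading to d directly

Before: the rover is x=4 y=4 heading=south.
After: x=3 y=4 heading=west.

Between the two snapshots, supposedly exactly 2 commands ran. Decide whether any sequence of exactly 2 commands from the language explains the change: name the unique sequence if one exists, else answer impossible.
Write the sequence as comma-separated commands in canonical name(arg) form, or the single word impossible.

turn(right), move(1)

key: order matters: swapping turn(right) and move(1) lands elsewhere
start: x=4 y=4 heading=south
[1] after turn(right): x=4 y=4 heading=west
[2] after move(1): x=3 y=4 heading=west
no other 2-command option fits: unique.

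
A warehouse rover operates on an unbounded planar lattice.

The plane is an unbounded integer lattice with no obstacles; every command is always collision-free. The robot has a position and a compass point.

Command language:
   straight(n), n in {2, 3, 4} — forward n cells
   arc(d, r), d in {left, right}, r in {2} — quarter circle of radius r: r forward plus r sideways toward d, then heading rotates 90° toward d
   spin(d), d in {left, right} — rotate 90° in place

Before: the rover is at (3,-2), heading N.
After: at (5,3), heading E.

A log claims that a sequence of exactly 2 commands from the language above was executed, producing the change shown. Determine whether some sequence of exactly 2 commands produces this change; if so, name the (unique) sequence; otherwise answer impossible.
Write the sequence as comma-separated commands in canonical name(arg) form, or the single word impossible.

key: cell and facing (now E) both changed — the 2 commands mix motion and turning
begin: at (3,-2), heading N
t=1 straight(3) ⇒ at (3,1), heading N
t=2 arc(right, 2) ⇒ at (5,3), heading E
no rival 2-sequence matches.

straight(3), arc(right, 2)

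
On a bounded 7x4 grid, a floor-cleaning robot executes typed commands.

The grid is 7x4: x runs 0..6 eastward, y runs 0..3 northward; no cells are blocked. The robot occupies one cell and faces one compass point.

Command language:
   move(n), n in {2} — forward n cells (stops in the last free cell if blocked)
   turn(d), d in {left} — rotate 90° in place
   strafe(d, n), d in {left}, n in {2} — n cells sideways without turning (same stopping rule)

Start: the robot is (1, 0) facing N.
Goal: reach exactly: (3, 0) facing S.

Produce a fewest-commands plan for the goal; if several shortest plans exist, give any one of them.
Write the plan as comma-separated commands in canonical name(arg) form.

t0: (1, 0) facing N
[1] after turn(left): (1, 0) facing W
[2] after turn(left): (1, 0) facing S
[3] after strafe(left, 2): (3, 0) facing S
shorter routes all fall short; 3 is best.

turn(left), turn(left), strafe(left, 2)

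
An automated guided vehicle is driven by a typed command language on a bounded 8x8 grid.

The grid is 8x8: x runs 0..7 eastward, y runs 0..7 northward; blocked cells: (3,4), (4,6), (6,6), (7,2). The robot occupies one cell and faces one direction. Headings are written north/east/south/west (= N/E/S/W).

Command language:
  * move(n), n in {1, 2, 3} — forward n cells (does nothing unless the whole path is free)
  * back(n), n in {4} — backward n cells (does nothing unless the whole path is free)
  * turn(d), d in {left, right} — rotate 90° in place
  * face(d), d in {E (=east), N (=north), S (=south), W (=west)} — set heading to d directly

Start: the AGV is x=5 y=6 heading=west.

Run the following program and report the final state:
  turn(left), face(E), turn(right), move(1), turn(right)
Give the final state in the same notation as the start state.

x=5 y=5 heading=west

begin: x=5 y=6 heading=west
step 1 (turn(left)): x=5 y=6 heading=south
step 2 (face(E)): x=5 y=6 heading=east
step 3 (turn(right)): x=5 y=6 heading=south
step 4 (move(1)): x=5 y=5 heading=south
step 5 (turn(right)): x=5 y=5 heading=west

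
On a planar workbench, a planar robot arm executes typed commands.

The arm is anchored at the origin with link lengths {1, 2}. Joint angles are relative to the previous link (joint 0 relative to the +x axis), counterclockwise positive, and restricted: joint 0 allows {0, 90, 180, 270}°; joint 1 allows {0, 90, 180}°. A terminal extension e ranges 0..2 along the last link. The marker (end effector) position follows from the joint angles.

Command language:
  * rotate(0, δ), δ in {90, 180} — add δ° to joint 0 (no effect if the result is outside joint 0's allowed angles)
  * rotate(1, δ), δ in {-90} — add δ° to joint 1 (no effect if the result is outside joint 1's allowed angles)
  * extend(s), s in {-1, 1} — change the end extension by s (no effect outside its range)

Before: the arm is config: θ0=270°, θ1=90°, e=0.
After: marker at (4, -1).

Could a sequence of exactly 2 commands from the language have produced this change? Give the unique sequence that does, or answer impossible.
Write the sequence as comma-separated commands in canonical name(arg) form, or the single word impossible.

extend(1), extend(1)

begin: config: θ0=270°, θ1=90°, e=0
1. extend(1) → config: θ0=270°, θ1=90°, e=1
2. extend(1) → config: θ0=270°, θ1=90°, e=2
uniquely the one of 25 2-step routes that fits.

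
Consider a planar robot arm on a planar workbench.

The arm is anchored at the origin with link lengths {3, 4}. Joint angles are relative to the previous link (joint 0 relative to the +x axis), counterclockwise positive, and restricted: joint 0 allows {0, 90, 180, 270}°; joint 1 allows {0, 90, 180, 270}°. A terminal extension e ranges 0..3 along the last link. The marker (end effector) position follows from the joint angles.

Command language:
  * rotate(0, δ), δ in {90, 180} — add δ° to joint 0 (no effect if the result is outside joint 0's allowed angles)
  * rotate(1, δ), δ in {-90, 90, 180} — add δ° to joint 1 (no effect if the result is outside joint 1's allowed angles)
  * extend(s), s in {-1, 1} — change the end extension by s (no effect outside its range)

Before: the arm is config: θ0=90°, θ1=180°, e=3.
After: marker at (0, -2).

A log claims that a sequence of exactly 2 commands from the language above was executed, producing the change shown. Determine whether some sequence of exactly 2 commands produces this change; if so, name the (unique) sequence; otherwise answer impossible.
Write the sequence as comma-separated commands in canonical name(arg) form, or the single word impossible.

t0: config: θ0=90°, θ1=180°, e=3
[1] after extend(-1): config: θ0=90°, θ1=180°, e=2
[2] after extend(-1): config: θ0=90°, θ1=180°, e=1
no rival 2-sequence matches.

extend(-1), extend(-1)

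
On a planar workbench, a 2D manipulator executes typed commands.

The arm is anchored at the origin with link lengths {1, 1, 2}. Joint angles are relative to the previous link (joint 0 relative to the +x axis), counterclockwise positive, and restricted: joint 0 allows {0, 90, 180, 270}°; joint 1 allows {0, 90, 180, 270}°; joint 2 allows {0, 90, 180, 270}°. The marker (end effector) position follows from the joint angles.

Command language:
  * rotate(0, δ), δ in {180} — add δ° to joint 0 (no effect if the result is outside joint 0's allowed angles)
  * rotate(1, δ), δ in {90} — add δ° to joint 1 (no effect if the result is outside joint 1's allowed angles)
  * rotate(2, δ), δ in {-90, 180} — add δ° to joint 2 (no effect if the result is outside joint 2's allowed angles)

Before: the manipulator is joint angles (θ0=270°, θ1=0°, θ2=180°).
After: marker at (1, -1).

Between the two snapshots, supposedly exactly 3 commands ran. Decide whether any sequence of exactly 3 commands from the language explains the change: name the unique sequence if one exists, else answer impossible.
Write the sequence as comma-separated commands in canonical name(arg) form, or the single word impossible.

rotate(1, 90), rotate(1, 90), rotate(1, 90)

initial: joint angles (θ0=270°, θ1=0°, θ2=180°)
1. rotate(1, 90) → joint angles (θ0=270°, θ1=90°, θ2=180°)
2. rotate(1, 90) → joint angles (θ0=270°, θ1=180°, θ2=180°)
3. rotate(1, 90) → joint angles (θ0=270°, θ1=270°, θ2=180°)
no rival 3-sequence matches.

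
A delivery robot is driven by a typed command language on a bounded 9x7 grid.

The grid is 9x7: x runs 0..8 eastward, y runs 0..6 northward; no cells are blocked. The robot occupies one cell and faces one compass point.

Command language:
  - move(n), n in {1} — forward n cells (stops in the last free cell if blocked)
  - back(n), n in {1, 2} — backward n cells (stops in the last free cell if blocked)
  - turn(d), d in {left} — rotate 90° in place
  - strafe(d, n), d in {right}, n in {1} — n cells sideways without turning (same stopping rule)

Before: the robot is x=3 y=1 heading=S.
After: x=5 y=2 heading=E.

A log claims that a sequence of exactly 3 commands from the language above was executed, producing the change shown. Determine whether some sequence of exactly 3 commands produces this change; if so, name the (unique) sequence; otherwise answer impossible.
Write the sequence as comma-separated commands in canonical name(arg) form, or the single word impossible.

impossible

no 3-step route produces this change.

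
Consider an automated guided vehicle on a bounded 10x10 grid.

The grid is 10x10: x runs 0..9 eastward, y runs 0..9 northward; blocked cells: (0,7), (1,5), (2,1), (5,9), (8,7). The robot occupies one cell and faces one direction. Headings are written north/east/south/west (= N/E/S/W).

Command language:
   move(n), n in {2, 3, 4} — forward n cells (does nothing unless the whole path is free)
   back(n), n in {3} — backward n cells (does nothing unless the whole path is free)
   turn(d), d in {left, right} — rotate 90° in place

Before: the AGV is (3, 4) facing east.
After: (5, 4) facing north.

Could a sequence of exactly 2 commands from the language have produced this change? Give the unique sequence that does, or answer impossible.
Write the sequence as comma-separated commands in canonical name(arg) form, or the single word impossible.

key: running turn(left) before move(2) would end elsewhere — order is forced
start: (3, 4) facing east
step 1 (move(2)): (5, 4) facing east
step 2 (turn(left)): (5, 4) facing north
all 36 alternatives checked — unique.

move(2), turn(left)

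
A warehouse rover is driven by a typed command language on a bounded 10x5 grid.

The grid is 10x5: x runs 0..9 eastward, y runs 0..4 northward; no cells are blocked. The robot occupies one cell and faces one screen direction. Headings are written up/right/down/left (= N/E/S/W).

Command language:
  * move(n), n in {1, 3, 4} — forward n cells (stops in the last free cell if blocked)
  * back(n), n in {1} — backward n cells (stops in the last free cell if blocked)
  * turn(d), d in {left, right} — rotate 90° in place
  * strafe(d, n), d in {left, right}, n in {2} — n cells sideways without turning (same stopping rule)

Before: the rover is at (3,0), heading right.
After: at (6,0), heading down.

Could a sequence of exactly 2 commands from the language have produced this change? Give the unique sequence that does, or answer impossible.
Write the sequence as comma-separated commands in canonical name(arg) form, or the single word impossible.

key: order matters: swapping move(3) and turn(right) lands elsewhere
initial: at (3,0), heading right
step 1 (move(3)): at (6,0), heading right
step 2 (turn(right)): at (6,0), heading down
all 64 alternatives checked — unique.

move(3), turn(right)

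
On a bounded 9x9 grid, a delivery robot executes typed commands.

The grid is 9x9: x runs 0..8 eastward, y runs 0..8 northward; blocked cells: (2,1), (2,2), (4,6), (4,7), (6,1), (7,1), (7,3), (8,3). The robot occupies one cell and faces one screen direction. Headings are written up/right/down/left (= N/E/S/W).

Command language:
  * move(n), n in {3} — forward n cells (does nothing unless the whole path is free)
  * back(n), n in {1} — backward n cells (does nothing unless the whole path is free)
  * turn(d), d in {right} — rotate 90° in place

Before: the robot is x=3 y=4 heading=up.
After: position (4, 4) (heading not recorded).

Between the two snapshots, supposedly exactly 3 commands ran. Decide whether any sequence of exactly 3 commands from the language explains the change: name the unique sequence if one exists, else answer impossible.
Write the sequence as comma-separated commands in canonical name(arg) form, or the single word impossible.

impossible

every 3-command combo misses the target.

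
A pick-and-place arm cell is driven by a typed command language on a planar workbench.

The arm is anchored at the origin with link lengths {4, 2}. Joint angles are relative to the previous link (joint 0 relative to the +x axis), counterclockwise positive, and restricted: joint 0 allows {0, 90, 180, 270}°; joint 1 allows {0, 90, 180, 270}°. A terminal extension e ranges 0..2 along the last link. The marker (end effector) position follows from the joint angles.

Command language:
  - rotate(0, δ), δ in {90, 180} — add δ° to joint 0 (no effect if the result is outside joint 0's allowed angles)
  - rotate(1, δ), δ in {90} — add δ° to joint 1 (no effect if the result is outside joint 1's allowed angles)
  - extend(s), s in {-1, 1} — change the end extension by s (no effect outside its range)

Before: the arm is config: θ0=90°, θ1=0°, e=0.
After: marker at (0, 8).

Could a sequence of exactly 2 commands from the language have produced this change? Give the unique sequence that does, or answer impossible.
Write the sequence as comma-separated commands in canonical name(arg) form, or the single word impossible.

t0: config: θ0=90°, θ1=0°, e=0
1. extend(1) → config: θ0=90°, θ1=0°, e=1
2. extend(1) → config: θ0=90°, θ1=0°, e=2
no other 2-command option fits: unique.

extend(1), extend(1)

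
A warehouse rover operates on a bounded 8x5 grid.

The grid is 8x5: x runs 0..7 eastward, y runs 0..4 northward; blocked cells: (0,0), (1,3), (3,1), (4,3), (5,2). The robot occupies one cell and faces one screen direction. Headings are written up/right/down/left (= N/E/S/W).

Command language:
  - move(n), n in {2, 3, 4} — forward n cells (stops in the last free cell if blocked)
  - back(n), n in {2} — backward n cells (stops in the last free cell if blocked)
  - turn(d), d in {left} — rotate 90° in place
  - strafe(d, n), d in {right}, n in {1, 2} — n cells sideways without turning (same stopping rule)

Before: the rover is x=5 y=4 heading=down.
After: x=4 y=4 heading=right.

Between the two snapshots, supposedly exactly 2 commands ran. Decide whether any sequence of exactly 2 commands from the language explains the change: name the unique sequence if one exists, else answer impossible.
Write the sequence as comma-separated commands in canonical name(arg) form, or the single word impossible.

strafe(right, 1), turn(left)

key: order matters: swapping strafe(right, 1) and turn(left) lands elsewhere
from: x=5 y=4 heading=down
step 1 (strafe(right, 1)): x=4 y=4 heading=down
step 2 (turn(left)): x=4 y=4 heading=right
no rival 2-sequence matches.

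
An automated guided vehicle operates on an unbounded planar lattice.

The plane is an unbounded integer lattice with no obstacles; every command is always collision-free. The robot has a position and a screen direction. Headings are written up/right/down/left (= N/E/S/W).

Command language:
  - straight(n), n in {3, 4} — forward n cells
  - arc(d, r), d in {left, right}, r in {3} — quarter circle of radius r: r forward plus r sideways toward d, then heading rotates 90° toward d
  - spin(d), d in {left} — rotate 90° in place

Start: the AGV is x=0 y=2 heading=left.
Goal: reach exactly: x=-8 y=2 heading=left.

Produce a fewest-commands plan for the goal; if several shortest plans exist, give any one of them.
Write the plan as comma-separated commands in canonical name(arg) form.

straight(4), straight(4)

start: x=0 y=2 heading=left
t=1 straight(4) ⇒ x=-4 y=2 heading=left
t=2 straight(4) ⇒ x=-8 y=2 heading=left
minimal: 2 command(s), checked below 2.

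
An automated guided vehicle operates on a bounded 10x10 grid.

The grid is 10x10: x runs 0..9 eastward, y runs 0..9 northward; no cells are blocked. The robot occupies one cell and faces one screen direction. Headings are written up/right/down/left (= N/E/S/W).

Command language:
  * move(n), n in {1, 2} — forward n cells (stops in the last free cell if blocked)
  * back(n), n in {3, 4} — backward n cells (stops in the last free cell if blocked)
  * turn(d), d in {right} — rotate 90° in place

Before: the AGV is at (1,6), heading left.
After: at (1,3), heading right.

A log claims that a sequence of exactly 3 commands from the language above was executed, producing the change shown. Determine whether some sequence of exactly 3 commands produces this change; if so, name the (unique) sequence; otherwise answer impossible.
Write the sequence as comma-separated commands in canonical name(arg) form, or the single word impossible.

turn(right), back(3), turn(right)

key: position moved to (1,3) AND the heading swung to E — translation plus rotation needed
from: at (1,6), heading left
[1] after turn(right): at (1,6), heading up
[2] after back(3): at (1,3), heading up
[3] after turn(right): at (1,3), heading right
all 125 alternatives checked — unique.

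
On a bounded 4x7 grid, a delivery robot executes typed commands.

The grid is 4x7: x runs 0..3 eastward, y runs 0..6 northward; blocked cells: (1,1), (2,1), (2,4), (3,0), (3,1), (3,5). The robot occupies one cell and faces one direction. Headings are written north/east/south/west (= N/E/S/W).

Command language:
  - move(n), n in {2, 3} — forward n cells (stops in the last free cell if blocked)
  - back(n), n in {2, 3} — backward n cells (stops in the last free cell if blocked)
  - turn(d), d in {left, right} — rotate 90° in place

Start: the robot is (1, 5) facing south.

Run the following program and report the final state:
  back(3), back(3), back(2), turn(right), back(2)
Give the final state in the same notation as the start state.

initial: (1, 5) facing south
step 1 (back(3)): (1, 6) facing south
step 2 (back(3)): (1, 6) facing south
step 3 (back(2)): (1, 6) facing south
step 4 (turn(right)): (1, 6) facing west
step 5 (back(2)): (3, 6) facing west

(3, 6) facing west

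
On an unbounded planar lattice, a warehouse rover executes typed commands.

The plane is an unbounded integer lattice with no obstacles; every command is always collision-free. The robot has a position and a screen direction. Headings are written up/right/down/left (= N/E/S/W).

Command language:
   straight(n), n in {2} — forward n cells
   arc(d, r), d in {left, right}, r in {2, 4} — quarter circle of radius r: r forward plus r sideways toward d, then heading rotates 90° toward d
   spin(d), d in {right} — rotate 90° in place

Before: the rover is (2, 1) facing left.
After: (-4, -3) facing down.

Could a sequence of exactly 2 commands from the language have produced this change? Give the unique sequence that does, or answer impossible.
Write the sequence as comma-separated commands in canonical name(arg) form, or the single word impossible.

key: position moved to (-4,-3) AND the heading swung to S — translation plus rotation needed
t0: (2, 1) facing left
t=1 straight(2) ⇒ (0, 1) facing left
t=2 arc(left, 4) ⇒ (-4, -3) facing down
no rival 2-sequence matches.

straight(2), arc(left, 4)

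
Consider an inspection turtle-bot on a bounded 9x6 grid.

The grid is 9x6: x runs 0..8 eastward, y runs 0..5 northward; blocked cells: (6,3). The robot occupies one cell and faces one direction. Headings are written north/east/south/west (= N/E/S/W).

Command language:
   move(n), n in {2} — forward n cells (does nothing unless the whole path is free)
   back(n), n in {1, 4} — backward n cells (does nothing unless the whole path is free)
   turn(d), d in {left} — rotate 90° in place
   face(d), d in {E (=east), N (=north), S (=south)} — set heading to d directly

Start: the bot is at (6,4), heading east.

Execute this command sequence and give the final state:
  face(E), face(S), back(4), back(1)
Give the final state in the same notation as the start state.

at (6,5), heading south

start: at (6,4), heading east
step 1 (face(E)): at (6,4), heading east
step 2 (face(S)): at (6,4), heading south
step 3 (back(4)): at (6,4), heading south
step 4 (back(1)): at (6,5), heading south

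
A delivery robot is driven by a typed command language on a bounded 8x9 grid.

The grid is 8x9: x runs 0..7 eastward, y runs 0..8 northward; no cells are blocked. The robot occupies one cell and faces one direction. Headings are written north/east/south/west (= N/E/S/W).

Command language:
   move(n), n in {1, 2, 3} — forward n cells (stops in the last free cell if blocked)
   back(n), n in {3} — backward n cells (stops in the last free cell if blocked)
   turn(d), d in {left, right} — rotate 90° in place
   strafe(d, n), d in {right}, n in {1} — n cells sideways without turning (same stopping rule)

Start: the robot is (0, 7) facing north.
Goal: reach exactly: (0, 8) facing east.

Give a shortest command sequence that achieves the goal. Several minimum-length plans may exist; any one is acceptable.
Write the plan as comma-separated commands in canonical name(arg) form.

move(1), turn(right)

initial: (0, 7) facing north
1. move(1) → (0, 8) facing north
2. turn(right) → (0, 8) facing east
nothing shorter than 2 reaches the goal.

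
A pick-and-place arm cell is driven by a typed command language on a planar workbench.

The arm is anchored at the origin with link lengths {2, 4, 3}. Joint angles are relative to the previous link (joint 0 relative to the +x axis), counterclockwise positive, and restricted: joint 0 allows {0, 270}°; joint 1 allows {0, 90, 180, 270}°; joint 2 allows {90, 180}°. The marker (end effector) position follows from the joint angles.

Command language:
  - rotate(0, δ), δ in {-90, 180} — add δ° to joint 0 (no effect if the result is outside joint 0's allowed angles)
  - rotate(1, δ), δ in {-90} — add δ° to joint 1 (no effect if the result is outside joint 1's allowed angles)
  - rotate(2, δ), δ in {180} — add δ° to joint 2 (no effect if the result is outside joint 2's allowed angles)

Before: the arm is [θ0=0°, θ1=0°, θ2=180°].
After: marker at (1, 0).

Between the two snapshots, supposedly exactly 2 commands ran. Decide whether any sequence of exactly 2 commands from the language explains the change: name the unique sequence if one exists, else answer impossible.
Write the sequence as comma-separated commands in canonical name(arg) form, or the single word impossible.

t0: [θ0=0°, θ1=0°, θ2=180°]
t=1 rotate(1, -90) ⇒ [θ0=0°, θ1=270°, θ2=180°]
t=2 rotate(1, -90) ⇒ [θ0=0°, θ1=180°, θ2=180°]
no rival 2-sequence matches.

rotate(1, -90), rotate(1, -90)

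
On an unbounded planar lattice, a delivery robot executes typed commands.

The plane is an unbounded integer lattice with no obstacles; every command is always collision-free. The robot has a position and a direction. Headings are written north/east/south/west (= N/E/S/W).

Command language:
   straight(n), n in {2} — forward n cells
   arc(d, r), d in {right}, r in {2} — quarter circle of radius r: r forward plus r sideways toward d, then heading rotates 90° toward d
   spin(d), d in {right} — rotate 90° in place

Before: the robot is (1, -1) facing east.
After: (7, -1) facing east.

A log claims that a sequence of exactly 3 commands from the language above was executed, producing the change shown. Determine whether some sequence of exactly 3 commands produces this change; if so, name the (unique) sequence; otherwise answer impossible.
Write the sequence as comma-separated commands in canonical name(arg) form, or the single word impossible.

straight(2), straight(2), straight(2)

key: heading stays E — no command in the sequence turns
begin: (1, -1) facing east
1. straight(2) → (3, -1) facing east
2. straight(2) → (5, -1) facing east
3. straight(2) → (7, -1) facing east
all 27 alternatives checked — unique.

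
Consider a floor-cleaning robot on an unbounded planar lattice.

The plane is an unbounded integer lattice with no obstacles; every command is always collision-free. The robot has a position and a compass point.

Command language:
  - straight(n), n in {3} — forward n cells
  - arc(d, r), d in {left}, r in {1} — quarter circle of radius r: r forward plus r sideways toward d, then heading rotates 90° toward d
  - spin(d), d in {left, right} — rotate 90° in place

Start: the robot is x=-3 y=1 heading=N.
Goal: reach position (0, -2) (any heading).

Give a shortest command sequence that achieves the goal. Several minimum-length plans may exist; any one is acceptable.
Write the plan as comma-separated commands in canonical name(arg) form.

start: x=-3 y=1 heading=N
t=1 spin(right) ⇒ x=-3 y=1 heading=E
t=2 straight(3) ⇒ x=0 y=1 heading=E
t=3 spin(right) ⇒ x=0 y=1 heading=S
t=4 straight(3) ⇒ x=0 y=-2 heading=S
no 3-step plan works, so 4 is optimal.

spin(right), straight(3), spin(right), straight(3)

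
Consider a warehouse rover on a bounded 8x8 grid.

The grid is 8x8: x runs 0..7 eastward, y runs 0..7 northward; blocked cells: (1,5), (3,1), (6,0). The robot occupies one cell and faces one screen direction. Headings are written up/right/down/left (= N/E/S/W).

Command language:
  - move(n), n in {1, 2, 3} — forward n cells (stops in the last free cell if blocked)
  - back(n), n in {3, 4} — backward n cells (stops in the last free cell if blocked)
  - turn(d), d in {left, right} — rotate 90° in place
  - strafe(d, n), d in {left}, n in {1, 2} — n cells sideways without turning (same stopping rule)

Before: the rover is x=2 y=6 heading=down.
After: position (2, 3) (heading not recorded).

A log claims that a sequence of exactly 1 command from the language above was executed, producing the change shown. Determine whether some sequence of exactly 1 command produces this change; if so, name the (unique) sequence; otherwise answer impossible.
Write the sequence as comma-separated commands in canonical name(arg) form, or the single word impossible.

begin: x=2 y=6 heading=down
t=1 move(3) ⇒ x=2 y=3 heading=down
no rival 1-sequence matches.

move(3)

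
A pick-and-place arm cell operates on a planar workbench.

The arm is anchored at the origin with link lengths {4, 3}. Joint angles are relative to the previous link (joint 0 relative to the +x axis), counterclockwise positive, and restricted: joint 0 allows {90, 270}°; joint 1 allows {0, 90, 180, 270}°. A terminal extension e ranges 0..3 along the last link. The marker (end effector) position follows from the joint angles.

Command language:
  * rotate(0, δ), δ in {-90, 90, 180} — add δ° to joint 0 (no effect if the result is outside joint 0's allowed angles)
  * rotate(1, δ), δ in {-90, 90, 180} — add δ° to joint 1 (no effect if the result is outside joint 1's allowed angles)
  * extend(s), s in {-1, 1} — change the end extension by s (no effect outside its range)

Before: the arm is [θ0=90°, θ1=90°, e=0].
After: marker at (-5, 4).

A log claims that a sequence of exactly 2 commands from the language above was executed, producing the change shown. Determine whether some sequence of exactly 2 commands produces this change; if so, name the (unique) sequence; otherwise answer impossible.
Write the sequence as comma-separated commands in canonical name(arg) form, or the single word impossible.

extend(1), extend(1)

t0: [θ0=90°, θ1=90°, e=0]
step 1 (extend(1)): [θ0=90°, θ1=90°, e=1]
step 2 (extend(1)): [θ0=90°, θ1=90°, e=2]
no rival 2-sequence matches.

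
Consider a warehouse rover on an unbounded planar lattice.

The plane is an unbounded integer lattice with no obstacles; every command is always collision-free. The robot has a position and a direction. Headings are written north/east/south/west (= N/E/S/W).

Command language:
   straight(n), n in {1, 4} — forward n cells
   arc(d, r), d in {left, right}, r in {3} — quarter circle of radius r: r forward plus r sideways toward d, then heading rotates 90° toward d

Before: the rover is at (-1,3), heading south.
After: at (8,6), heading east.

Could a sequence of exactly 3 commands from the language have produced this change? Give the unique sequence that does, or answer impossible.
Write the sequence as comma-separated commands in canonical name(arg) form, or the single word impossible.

key: cell and facing (now E) both changed — the 3 commands mix motion and turning
initial: at (-1,3), heading south
[1] after arc(left, 3): at (2,0), heading east
[2] after arc(left, 3): at (5,3), heading north
[3] after arc(right, 3): at (8,6), heading east
no other 3-command option fits: unique.

arc(left, 3), arc(left, 3), arc(right, 3)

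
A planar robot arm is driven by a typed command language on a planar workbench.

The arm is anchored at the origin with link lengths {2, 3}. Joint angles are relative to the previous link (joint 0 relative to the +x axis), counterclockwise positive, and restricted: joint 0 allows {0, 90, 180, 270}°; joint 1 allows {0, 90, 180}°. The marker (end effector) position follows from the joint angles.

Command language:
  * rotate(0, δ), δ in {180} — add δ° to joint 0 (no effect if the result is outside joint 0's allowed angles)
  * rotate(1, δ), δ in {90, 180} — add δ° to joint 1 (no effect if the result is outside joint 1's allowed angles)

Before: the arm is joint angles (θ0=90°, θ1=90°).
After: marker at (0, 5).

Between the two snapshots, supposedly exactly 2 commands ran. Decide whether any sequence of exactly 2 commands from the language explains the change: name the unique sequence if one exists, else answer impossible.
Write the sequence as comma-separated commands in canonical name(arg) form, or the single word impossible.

rotate(1, 90), rotate(1, 180)

key: order matters: swapping rotate(1, 90) and rotate(1, 180) lands elsewhere
initial: joint angles (θ0=90°, θ1=90°)
[1] after rotate(1, 90): joint angles (θ0=90°, θ1=180°)
[2] after rotate(1, 180): joint angles (θ0=90°, θ1=0°)
no other 2-command option fits: unique.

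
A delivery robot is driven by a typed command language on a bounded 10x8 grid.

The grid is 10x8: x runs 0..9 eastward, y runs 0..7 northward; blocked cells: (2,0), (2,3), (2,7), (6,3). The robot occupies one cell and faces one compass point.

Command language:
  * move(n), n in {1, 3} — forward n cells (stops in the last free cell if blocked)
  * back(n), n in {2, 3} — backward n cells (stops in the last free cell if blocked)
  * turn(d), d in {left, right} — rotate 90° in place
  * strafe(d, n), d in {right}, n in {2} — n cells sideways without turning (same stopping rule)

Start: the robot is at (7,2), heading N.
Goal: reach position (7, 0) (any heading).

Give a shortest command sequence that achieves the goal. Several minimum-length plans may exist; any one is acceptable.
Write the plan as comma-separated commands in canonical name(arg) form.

start: at (7,2), heading N
1. back(3) → at (7,0), heading N
minimal: 1 command(s), checked below 1.

back(3)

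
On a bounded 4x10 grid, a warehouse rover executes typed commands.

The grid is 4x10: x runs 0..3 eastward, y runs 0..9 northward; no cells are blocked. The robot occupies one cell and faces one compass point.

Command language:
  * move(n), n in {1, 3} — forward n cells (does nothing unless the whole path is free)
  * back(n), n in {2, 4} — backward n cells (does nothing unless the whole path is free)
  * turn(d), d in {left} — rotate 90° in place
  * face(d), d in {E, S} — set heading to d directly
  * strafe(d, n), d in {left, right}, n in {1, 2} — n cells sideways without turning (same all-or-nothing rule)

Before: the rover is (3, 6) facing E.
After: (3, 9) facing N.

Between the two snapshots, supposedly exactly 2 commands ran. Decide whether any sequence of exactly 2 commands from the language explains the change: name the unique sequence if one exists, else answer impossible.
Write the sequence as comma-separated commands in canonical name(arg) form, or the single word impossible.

turn(left), move(3)

key: position moved to (3,9) AND the heading swung to N — translation plus rotation needed
t0: (3, 6) facing E
step 1 (turn(left)): (3, 6) facing N
step 2 (move(3)): (3, 9) facing N
all 121 alternatives checked — unique.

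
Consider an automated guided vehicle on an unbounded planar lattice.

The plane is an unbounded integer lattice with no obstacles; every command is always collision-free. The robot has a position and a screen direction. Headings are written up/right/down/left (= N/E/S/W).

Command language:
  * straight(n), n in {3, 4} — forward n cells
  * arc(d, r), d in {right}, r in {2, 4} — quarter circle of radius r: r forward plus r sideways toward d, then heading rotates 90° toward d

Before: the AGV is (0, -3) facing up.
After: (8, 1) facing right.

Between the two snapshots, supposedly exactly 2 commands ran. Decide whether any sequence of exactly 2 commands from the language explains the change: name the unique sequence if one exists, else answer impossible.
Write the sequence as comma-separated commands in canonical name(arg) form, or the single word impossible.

arc(right, 4), straight(4)

key: cell and facing (now E) both changed — the 2 commands mix motion and turning
begin: (0, -3) facing up
t=1 arc(right, 4) ⇒ (4, 1) facing right
t=2 straight(4) ⇒ (8, 1) facing right
no other 2-command option fits: unique.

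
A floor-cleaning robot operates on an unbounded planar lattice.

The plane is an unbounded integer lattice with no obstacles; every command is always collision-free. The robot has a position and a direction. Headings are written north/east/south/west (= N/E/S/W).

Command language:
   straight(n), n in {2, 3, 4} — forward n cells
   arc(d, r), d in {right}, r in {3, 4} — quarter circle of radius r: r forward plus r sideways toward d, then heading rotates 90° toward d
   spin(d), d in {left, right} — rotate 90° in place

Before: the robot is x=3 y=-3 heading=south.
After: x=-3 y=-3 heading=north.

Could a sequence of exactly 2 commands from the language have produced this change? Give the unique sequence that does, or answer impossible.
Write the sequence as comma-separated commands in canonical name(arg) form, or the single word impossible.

key: position moved to (-3,-3) AND the heading swung to N — translation plus rotation needed
begin: x=3 y=-3 heading=south
1. arc(right, 3) → x=0 y=-6 heading=west
2. arc(right, 3) → x=-3 y=-3 heading=north
all 49 alternatives checked — unique.

arc(right, 3), arc(right, 3)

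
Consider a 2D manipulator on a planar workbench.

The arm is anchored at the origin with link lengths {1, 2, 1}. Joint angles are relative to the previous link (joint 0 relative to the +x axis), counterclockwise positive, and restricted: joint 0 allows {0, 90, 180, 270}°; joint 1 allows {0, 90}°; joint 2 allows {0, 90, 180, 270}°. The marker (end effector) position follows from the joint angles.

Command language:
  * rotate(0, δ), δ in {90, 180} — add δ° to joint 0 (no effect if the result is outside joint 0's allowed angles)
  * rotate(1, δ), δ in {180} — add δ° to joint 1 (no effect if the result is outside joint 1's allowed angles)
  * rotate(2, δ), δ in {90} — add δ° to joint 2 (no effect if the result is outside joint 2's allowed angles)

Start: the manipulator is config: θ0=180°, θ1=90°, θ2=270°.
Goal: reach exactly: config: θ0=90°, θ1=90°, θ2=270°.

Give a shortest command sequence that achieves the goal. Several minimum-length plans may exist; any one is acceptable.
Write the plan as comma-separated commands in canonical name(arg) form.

rotate(0, 180), rotate(0, 90)

t0: config: θ0=180°, θ1=90°, θ2=270°
step 1 (rotate(0, 180)): config: θ0=0°, θ1=90°, θ2=270°
step 2 (rotate(0, 90)): config: θ0=90°, θ1=90°, θ2=270°
minimal: 2 command(s), checked below 2.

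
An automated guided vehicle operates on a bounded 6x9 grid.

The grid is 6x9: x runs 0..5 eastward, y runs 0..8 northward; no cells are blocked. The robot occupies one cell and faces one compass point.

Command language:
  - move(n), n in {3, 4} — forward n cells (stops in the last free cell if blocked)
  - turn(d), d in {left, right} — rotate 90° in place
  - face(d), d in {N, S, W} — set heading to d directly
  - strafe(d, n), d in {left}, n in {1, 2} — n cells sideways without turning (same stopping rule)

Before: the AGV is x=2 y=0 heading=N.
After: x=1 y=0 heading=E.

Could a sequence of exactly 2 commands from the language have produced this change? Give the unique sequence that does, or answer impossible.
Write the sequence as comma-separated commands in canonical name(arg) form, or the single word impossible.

key: cell and facing (now E) both changed — the 2 commands mix motion and turning
from: x=2 y=0 heading=N
1. strafe(left, 1) → x=1 y=0 heading=N
2. turn(right) → x=1 y=0 heading=E
no other 2-command option fits: unique.

strafe(left, 1), turn(right)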